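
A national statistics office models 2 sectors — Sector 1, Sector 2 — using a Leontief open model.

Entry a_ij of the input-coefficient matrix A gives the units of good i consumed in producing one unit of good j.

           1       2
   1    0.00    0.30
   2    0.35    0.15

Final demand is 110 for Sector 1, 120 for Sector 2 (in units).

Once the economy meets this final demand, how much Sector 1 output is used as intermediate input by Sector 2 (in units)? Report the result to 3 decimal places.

z_12 = 63.826

I − A =
  [   1.00    -0.30]
  [  -0.35     0.85]
det(I−A) = (1.00)(0.85) − (-0.30)(-0.35) = 0.7450
adj(I−A) = [[0.85, 0.30], [0.35, 1.00]]
(I − A)⁻¹ = adj(I−A) / det(I−A) ≈
  [   1.1409     0.4027]
  [   0.4698     1.3423]
First solve x = (I − A)⁻¹ d = adj(I−A)·d / det(I−A); in particular x_2 = (0.35·110 + 1.00·120) / 0.7450 = 158.50 / 0.7450 ≈ 212.75168.
Intermediate flow from 1 to 2: z_12 = a_12 · x_2 = 0.30 × 158.50 / 0.7450 = 47.55 / 0.7450 ≈ 63.826.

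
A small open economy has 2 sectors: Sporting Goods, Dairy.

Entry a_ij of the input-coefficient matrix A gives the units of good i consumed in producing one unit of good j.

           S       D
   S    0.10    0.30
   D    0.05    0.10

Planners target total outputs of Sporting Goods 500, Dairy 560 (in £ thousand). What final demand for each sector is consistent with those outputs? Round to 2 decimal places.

d_S = 282.00, d_D = 479.00

I − A =
  [   0.90    -0.30]
  [  -0.05     0.90]
d = (I − A) x:
  d_S = (+0.90)·500 + (-0.30)·560 = 282.00
  d_D = (-0.05)·500 + (+0.90)·560 = 479.00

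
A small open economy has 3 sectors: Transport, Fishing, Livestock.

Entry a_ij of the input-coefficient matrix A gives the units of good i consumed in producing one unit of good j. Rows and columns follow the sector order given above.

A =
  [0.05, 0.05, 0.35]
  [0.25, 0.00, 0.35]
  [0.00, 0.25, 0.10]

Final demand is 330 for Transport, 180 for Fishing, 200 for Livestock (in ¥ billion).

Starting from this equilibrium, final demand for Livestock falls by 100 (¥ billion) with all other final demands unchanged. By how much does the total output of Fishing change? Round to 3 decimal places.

I − A =
  [   0.95    -0.05    -0.35]
  [  -0.25     1.00    -0.35]
  [   0.00    -0.25     0.90]
Cofactors of I−A, C_ij = (−1)^(i+j)·(minor ij) (rows/columns in the sector order above):
  C_11 = (1.00)(0.90) − (-0.35)(-0.25) = 0.8125
  C_12 = −[(-0.25)(0.90) − (-0.35)(0.00)] = 0.2250
  C_13 = (-0.25)(-0.25) − (1.00)(0.00) = 0.0625
  C_21 = −[(-0.05)(0.90) − (-0.35)(-0.25)] = 0.1325
  C_22 = (0.95)(0.90) − (-0.35)(0.00) = 0.8550
  C_23 = −[(0.95)(-0.25) − (-0.05)(0.00)] = 0.2375
  C_31 = (-0.05)(-0.35) − (-0.35)(1.00) = 0.3675
  C_32 = −[(0.95)(-0.35) − (-0.35)(-0.25)] = 0.4200
  C_33 = (0.95)(1.00) − (-0.05)(-0.25) = 0.9375
det(I−A) = Σ_j (I−A)_1j·C_1j = (0.95)(0.8125) + (-0.05)(0.2250) + (-0.35)(0.0625) = 0.73875
adj(I−A) = Cᵀ =
  [ 0.8125   0.1325   0.3675]
  [ 0.2250   0.8550   0.4200]
  [ 0.0625   0.2375   0.9375]
(I − A)⁻¹ = adj(I−A) / det(I−A) ≈
  [   1.0998     0.1794     0.4975]
  [   0.3046     1.1574     0.5685]
  [   0.0846     0.3215     1.2690]
Δx = (I − A)⁻¹ Δd with Δd having -100 in the Livestock component and 0 elsewhere.
So Δx_2 = L_23 · (-100), where L_23 = adj(I−A)_23 / det(I−A) = 0.4200 / 0.73875.
Δx_2 = 0.4200 × (-100) / 0.73875 = -42.00 / 0.73875 ≈ -56.853.

Δx_2 = -56.853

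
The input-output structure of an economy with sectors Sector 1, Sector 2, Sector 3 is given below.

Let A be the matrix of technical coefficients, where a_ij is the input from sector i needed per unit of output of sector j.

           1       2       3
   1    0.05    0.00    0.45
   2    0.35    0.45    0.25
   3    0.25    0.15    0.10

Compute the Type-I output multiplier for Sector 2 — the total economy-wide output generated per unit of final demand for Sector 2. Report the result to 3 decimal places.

m_2 = 2.728

I − A =
  [   0.95     0.00    -0.45]
  [  -0.35     0.55    -0.25]
  [  -0.25    -0.15     0.90]
Cofactors of I−A, C_ij = (−1)^(i+j)·(minor ij) (rows/columns in the sector order above):
  C_11 = (0.55)(0.90) − (-0.25)(-0.15) = 0.4575
  C_12 = −[(-0.35)(0.90) − (-0.25)(-0.25)] = 0.3775
  C_13 = (-0.35)(-0.15) − (0.55)(-0.25) = 0.1900
  C_21 = −[(0.00)(0.90) − (-0.45)(-0.15)] = 0.0675
  C_22 = (0.95)(0.90) − (-0.45)(-0.25) = 0.7425
  C_23 = −[(0.95)(-0.15) − (0.00)(-0.25)] = 0.1425
  C_31 = (0.00)(-0.25) − (-0.45)(0.55) = 0.2475
  C_32 = −[(0.95)(-0.25) − (-0.45)(-0.35)] = 0.3950
  C_33 = (0.95)(0.55) − (0.00)(-0.35) = 0.5225
det(I−A) = Σ_j (I−A)_1j·C_1j = (0.95)(0.4575) + (0.00)(0.3775) + (-0.45)(0.1900) = 0.349125
adj(I−A) = Cᵀ =
  [ 0.4575   0.0675   0.2475]
  [ 0.3775   0.7425   0.3950]
  [ 0.1900   0.1425   0.5225]
(I − A)⁻¹ = adj(I−A) / det(I−A) ≈
  [   1.3104     0.1933     0.7089]
  [   1.0813     2.1267     1.1314]
  [   0.5442     0.4082     1.4966]
The output multiplier for sector j is the column-j sum of the Leontief inverse (I − A)⁻¹ = adj(I−A) / det(I−A).
Column 2 of adj(I−A): (0.0675, 0.7425, 0.1425); det(I−A) = 0.349125.
m_2 = (0.0675 + 0.7425 + 0.1425) / 0.349125 = 0.9525 / 0.349125 ≈ 2.728.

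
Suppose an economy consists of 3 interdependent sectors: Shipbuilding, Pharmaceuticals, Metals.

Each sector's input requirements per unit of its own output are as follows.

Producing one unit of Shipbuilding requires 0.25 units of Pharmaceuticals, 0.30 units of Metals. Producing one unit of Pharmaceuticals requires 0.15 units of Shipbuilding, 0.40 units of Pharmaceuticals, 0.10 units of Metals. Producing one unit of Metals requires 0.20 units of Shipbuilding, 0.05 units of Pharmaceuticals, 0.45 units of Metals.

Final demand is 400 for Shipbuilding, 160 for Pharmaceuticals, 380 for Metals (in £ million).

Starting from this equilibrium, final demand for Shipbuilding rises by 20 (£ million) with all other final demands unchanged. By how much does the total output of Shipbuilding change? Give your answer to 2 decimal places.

I − A =
  [   1.00    -0.15    -0.20]
  [  -0.25     0.60    -0.05]
  [  -0.30    -0.10     0.55]
Cofactors of I−A, C_ij = (−1)^(i+j)·(minor ij) (rows/columns in the sector order above):
  C_11 = (0.60)(0.55) − (-0.05)(-0.10) = 0.3250
  C_12 = −[(-0.25)(0.55) − (-0.05)(-0.30)] = 0.1525
  C_13 = (-0.25)(-0.10) − (0.60)(-0.30) = 0.2050
  C_21 = −[(-0.15)(0.55) − (-0.20)(-0.10)] = 0.1025
  C_22 = (1.00)(0.55) − (-0.20)(-0.30) = 0.4900
  C_23 = −[(1.00)(-0.10) − (-0.15)(-0.30)] = 0.1450
  C_31 = (-0.15)(-0.05) − (-0.20)(0.60) = 0.1275
  C_32 = −[(1.00)(-0.05) − (-0.20)(-0.25)] = 0.1000
  C_33 = (1.00)(0.60) − (-0.15)(-0.25) = 0.5625
det(I−A) = Σ_j (I−A)_1j·C_1j = (1.00)(0.3250) + (-0.15)(0.1525) + (-0.20)(0.2050) = 0.261125
adj(I−A) = Cᵀ =
  [ 0.3250   0.1025   0.1275]
  [ 0.1525   0.4900   0.1000]
  [ 0.2050   0.1450   0.5625]
(I − A)⁻¹ = adj(I−A) / det(I−A) ≈
  [   1.2446     0.3925     0.4883]
  [   0.5840     1.8765     0.3830]
  [   0.7851     0.5553     2.1541]
Δx = (I − A)⁻¹ Δd with Δd having +20 in the Shipbuilding component and 0 elsewhere.
So Δx_S = L_SS · (+20), where L_SS = adj(I−A)_SS / det(I−A) = 0.3250 / 0.261125.
Δx_S = 0.3250 × (+20) / 0.261125 = 6.50 / 0.261125 ≈ 24.89.

Δx_S = 24.89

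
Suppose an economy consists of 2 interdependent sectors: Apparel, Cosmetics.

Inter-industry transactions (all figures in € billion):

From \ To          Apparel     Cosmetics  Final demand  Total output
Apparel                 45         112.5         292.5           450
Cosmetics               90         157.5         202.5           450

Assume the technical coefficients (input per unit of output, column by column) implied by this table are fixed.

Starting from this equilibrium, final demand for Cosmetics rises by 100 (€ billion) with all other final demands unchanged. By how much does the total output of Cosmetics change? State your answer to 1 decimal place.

Technical coefficients a_ij = z_ij / X_j:
  a_AA = 45/450 = 0.10, a_CA = 90/450 = 0.20
  a_AC = 112.5/450 = 0.25, a_CC = 157.5/450 = 0.35
I − A =
  [   0.90    -0.25]
  [  -0.20     0.65]
det(I−A) = (0.90)(0.65) − (-0.25)(-0.20) = 0.5350
adj(I−A) = [[0.65, 0.25], [0.20, 0.90]]
(I − A)⁻¹ = adj(I−A) / det(I−A) ≈
  [   1.2150     0.4673]
  [   0.3738     1.6822]
Δx = (I − A)⁻¹ Δd with Δd having +100 in the Cosmetics component and 0 elsewhere.
So Δx_C = L_CC · (+100), where L_CC = adj(I−A)_CC / det(I−A) = 0.90 / 0.5350.
Δx_C = 0.90 × (+100) / 0.5350 = 90.00 / 0.5350 ≈ 168.2.

Δx_C = 168.2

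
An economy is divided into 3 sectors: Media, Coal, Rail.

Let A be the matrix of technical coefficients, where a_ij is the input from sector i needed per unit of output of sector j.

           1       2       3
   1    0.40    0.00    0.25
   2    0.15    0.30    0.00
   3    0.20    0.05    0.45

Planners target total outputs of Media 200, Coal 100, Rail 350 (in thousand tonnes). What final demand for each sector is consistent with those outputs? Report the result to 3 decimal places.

d_1 = 32.500, d_2 = 40.000, d_3 = 147.500

I − A =
  [   0.60     0.00    -0.25]
  [  -0.15     0.70     0.00]
  [  -0.20    -0.05     0.55]
d = (I − A) x:
  d_1 = (+0.60)·200 + (+0.00)·100 + (-0.25)·350 = 32.500
  d_2 = (-0.15)·200 + (+0.70)·100 + (+0.00)·350 = 40.000
  d_3 = (-0.20)·200 + (-0.05)·100 + (+0.55)·350 = 147.500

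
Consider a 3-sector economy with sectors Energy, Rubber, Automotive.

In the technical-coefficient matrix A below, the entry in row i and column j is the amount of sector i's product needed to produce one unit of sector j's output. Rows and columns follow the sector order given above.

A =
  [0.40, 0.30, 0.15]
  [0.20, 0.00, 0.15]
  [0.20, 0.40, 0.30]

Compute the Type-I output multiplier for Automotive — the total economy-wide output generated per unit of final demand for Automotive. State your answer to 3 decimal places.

m_A = 2.938

I − A =
  [   0.60    -0.30    -0.15]
  [  -0.20     1.00    -0.15]
  [  -0.20    -0.40     0.70]
Cofactors of I−A, C_ij = (−1)^(i+j)·(minor ij) (rows/columns in the sector order above):
  C_11 = (1.00)(0.70) − (-0.15)(-0.40) = 0.6400
  C_12 = −[(-0.20)(0.70) − (-0.15)(-0.20)] = 0.1700
  C_13 = (-0.20)(-0.40) − (1.00)(-0.20) = 0.2800
  C_21 = −[(-0.30)(0.70) − (-0.15)(-0.40)] = 0.2700
  C_22 = (0.60)(0.70) − (-0.15)(-0.20) = 0.3900
  C_23 = −[(0.60)(-0.40) − (-0.30)(-0.20)] = 0.3000
  C_31 = (-0.30)(-0.15) − (-0.15)(1.00) = 0.1950
  C_32 = −[(0.60)(-0.15) − (-0.15)(-0.20)] = 0.1200
  C_33 = (0.60)(1.00) − (-0.30)(-0.20) = 0.5400
det(I−A) = Σ_j (I−A)_1j·C_1j = (0.60)(0.6400) + (-0.30)(0.1700) + (-0.15)(0.2800) = 0.2910
adj(I−A) = Cᵀ =
  [ 0.6400   0.2700   0.1950]
  [ 0.1700   0.3900   0.1200]
  [ 0.2800   0.3000   0.5400]
(I − A)⁻¹ = adj(I−A) / det(I−A) ≈
  [   2.1993     0.9278     0.6701]
  [   0.5842     1.3402     0.4124]
  [   0.9622     1.0309     1.8557]
The output multiplier for sector j is the column-j sum of the Leontief inverse (I − A)⁻¹ = adj(I−A) / det(I−A).
Column A of adj(I−A): (0.1950, 0.1200, 0.5400); det(I−A) = 0.2910.
m_A = (0.1950 + 0.1200 + 0.5400) / 0.2910 = 0.855 / 0.2910 ≈ 2.938.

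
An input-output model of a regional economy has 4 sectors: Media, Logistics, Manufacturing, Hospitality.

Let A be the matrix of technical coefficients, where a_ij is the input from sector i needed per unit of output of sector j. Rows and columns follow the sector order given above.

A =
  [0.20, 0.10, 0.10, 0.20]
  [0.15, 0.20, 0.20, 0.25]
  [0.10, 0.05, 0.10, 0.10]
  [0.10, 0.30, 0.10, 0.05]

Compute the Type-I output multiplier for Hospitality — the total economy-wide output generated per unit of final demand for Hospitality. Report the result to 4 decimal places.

m_4 = 2.4601

I − A =
  [   0.80    -0.10    -0.10    -0.20]
  [  -0.15     0.80    -0.20    -0.25]
  [  -0.10    -0.05     0.90    -0.10]
  [  -0.10    -0.30    -0.10     0.95]
Compute the cofactors C_ij = (−1)^(i+j)·(3×3 minor ij) of I−A; the adjugate is their transpose:
adj(I−A) = Cᵀ =
  [ 0.591750   0.147250   0.118000   0.175750]
  [ 0.172750   0.645500   0.187750   0.226000]
  [ 0.089375   0.077500   0.506250   0.092500]
  [ 0.126250   0.227500   0.125000   0.543750]
det(I−A) = Σ_j (I−A)_1j·C_1j = (0.80)(0.591750) + (-0.10)(0.172750) + (-0.10)(0.089375) + (-0.20)(0.126250) = 0.4219375
(I − A)⁻¹ = adj(I−A) / det(I−A) ≈
  [   1.40246     0.34899     0.27966     0.41653]
  [   0.40942     1.52985     0.44497     0.53562]
  [   0.21182     0.18368     1.19982     0.21923]
  [   0.29921     0.53918     0.29625     1.28870]
The output multiplier for sector j is the column-j sum of the Leontief inverse (I − A)⁻¹ = adj(I−A) / det(I−A).
Column 4 of adj(I−A): (0.175750, 0.226000, 0.092500, 0.543750); det(I−A) = 0.4219375.
m_4 = (0.175750 + 0.226000 + 0.092500 + 0.543750) / 0.4219375 = 1.038 / 0.4219375 ≈ 2.4601.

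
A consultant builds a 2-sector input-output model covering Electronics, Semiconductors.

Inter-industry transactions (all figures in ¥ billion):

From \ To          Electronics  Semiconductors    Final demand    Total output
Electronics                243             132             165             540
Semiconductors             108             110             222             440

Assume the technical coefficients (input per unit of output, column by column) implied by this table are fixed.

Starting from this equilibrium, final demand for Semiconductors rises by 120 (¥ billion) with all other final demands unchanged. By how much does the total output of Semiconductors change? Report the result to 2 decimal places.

Technical coefficients a_ij = z_ij / X_j:
  a_EE = 243/540 = 0.45, a_SE = 108/540 = 0.20
  a_ES = 132/440 = 0.30, a_SS = 110/440 = 0.25
I − A =
  [   0.55    -0.30]
  [  -0.20     0.75]
det(I−A) = (0.55)(0.75) − (-0.30)(-0.20) = 0.3525
adj(I−A) = [[0.75, 0.30], [0.20, 0.55]]
(I − A)⁻¹ = adj(I−A) / det(I−A) ≈
  [   2.1277     0.8511]
  [   0.5674     1.5603]
Δx = (I − A)⁻¹ Δd with Δd having +120 in the Semiconductors component and 0 elsewhere.
So Δx_S = L_SS · (+120), where L_SS = adj(I−A)_SS / det(I−A) = 0.55 / 0.3525.
Δx_S = 0.55 × (+120) / 0.3525 = 66.00 / 0.3525 ≈ 187.23.

Δx_S = 187.23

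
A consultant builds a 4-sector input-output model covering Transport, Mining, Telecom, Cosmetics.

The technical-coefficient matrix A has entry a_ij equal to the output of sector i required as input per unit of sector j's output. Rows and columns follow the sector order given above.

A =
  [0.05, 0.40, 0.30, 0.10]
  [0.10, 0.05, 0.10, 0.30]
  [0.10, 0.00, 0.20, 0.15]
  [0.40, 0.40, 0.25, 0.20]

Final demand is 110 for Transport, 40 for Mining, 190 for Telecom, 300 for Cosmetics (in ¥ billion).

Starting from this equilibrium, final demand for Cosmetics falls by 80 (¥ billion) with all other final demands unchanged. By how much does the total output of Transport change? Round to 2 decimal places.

Δx_1 = -58.62

I − A =
  [   0.95    -0.40    -0.30    -0.10]
  [  -0.10     0.95    -0.10    -0.30]
  [  -0.10     0.00     0.80    -0.15]
  [  -0.40    -0.40    -0.25     0.80]
Compute the cofactors C_ij = (−1)^(i+j)·(3×3 minor ij) of I−A; the adjugate is their transpose:
adj(I−A) = Cᵀ =
  [ 0.470375   0.291000   0.281750   0.220750]
  [ 0.177750   0.495875   0.205750   0.246750]
  [ 0.127000   0.117000   0.486000   0.150875]
  [ 0.363750   0.430000   0.395625   0.657500]
det(I−A) = Σ_j (I−A)_1j·C_1j = (0.95)(0.470375) + (-0.40)(0.177750) + (-0.30)(0.127000) + (-0.10)(0.363750) = 0.30128125
(I − A)⁻¹ = adj(I−A) / det(I−A) ≈
  [   1.5612     0.9659     0.9352     0.7327]
  [   0.5900     1.6459     0.6829     0.8190]
  [   0.4215     0.3883     1.6131     0.5008]
  [   1.2073     1.4272     1.3131     2.1823]
Δx = (I − A)⁻¹ Δd with Δd having -80 in the Cosmetics component and 0 elsewhere.
So Δx_1 = L_14 · (-80), where L_14 = adj(I−A)_14 / det(I−A) = 0.220750 / 0.30128125.
Δx_1 = 0.220750 × (-80) / 0.30128125 = -17.66 / 0.30128125 ≈ -58.62.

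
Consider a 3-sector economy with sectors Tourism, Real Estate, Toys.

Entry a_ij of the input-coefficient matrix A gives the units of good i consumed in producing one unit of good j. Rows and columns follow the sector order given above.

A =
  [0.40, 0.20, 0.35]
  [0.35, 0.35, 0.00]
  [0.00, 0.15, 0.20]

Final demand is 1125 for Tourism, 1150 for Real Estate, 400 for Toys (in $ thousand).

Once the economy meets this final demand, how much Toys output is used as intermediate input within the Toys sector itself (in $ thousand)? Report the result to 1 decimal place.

I − A =
  [   0.60    -0.20    -0.35]
  [  -0.35     0.65     0.00]
  [   0.00    -0.15     0.80]
Cofactors of I−A, C_ij = (−1)^(i+j)·(minor ij) (rows/columns in the sector order above):
  C_11 = (0.65)(0.80) − (0.00)(-0.15) = 0.5200
  C_12 = −[(-0.35)(0.80) − (0.00)(0.00)] = 0.2800
  C_13 = (-0.35)(-0.15) − (0.65)(0.00) = 0.0525
  C_21 = −[(-0.20)(0.80) − (-0.35)(-0.15)] = 0.2125
  C_22 = (0.60)(0.80) − (-0.35)(0.00) = 0.4800
  C_23 = −[(0.60)(-0.15) − (-0.20)(0.00)] = 0.0900
  C_31 = (-0.20)(0.00) − (-0.35)(0.65) = 0.2275
  C_32 = −[(0.60)(0.00) − (-0.35)(-0.35)] = 0.1225
  C_33 = (0.60)(0.65) − (-0.20)(-0.35) = 0.3200
det(I−A) = Σ_j (I−A)_1j·C_1j = (0.60)(0.5200) + (-0.20)(0.2800) + (-0.35)(0.0525) = 0.237625
adj(I−A) = Cᵀ =
  [ 0.5200   0.2125   0.2275]
  [ 0.2800   0.4800   0.1225]
  [ 0.0525   0.0900   0.3200]
(I − A)⁻¹ = adj(I−A) / det(I−A) ≈
  [   2.1883     0.8943     0.9574]
  [   1.1783     2.0200     0.5155]
  [   0.2209     0.3787     1.3467]
First solve x = (I − A)⁻¹ d = adj(I−A)·d / det(I−A); in particular x_3 = (0.0525·1125 + 0.0900·1150 + 0.3200·400) / 0.237625 = 290.5625 / 0.237625 ≈ 1222.777.
Intermediate flow from 3 to 3: z_33 = a_33 · x_3 = 0.20 × 290.5625 / 0.237625 = 58.1125 / 0.237625 ≈ 244.6.

z_33 = 244.6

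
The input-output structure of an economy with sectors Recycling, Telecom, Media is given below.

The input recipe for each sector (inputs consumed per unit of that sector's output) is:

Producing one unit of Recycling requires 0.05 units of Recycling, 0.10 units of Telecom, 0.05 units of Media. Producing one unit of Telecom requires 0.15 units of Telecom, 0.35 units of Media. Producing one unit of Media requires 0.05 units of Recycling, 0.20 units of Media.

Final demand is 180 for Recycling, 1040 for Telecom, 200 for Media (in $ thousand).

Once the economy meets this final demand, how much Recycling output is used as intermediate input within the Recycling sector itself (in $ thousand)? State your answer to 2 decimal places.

I − A =
  [   0.95     0.00    -0.05]
  [  -0.10     0.85     0.00]
  [  -0.05    -0.35     0.80]
Cofactors of I−A, C_ij = (−1)^(i+j)·(minor ij) (rows/columns in the sector order above):
  C_11 = (0.85)(0.80) − (0.00)(-0.35) = 0.6800
  C_12 = −[(-0.10)(0.80) − (0.00)(-0.05)] = 0.0800
  C_13 = (-0.10)(-0.35) − (0.85)(-0.05) = 0.0775
  C_21 = −[(0.00)(0.80) − (-0.05)(-0.35)] = 0.0175
  C_22 = (0.95)(0.80) − (-0.05)(-0.05) = 0.7575
  C_23 = −[(0.95)(-0.35) − (0.00)(-0.05)] = 0.3325
  C_31 = (0.00)(0.00) − (-0.05)(0.85) = 0.0425
  C_32 = −[(0.95)(0.00) − (-0.05)(-0.10)] = 0.0050
  C_33 = (0.95)(0.85) − (0.00)(-0.10) = 0.8075
det(I−A) = Σ_j (I−A)_1j·C_1j = (0.95)(0.6800) + (0.00)(0.0800) + (-0.05)(0.0775) = 0.642125
adj(I−A) = Cᵀ =
  [ 0.6800   0.0175   0.0425]
  [ 0.0800   0.7575   0.0050]
  [ 0.0775   0.3325   0.8075]
(I − A)⁻¹ = adj(I−A) / det(I−A) ≈
  [   1.0590     0.0273     0.0662]
  [   0.1246     1.1797     0.0078]
  [   0.1207     0.5178     1.2575]
First solve x = (I − A)⁻¹ d = adj(I−A)·d / det(I−A); in particular x_1 = (0.6800·180 + 0.0175·1040 + 0.0425·200) / 0.642125 = 149.10 / 0.642125 ≈ 232.1978.
Intermediate flow from 1 to 1: z_11 = a_11 · x_1 = 0.05 × 149.10 / 0.642125 = 7.455 / 0.642125 ≈ 11.61.

z_11 = 11.61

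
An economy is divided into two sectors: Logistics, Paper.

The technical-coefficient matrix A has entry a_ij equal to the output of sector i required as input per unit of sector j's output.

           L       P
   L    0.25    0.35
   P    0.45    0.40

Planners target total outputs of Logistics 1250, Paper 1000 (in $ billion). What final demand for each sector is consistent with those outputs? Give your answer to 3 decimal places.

I − A =
  [   0.75    -0.35]
  [  -0.45     0.60]
d = (I − A) x:
  d_L = (+0.75)·1250 + (-0.35)·1000 = 587.500
  d_P = (-0.45)·1250 + (+0.60)·1000 = 37.500

d_L = 587.500, d_P = 37.500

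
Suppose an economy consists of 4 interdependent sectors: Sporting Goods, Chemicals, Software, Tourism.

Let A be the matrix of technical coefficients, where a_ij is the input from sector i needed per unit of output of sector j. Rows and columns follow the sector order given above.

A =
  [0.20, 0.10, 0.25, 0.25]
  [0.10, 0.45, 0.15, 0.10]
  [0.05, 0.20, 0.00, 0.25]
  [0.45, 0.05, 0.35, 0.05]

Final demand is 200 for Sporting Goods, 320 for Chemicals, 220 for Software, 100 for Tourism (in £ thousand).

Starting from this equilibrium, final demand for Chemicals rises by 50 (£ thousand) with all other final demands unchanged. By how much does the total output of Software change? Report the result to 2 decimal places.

I − A =
  [   0.80    -0.10    -0.25    -0.25]
  [  -0.10     0.55    -0.15    -0.10]
  [  -0.05    -0.20     1.00    -0.25]
  [  -0.45    -0.05    -0.35     0.95]
Compute the cofactors C_ij = (−1)^(i+j)·(3×3 minor ij) of I−A; the adjugate is their transpose:
adj(I−A) = Cᵀ =
  [ 0.432000   0.166875   0.197125   0.183125]
  [ 0.157000   0.533125   0.168875   0.141875]
  [ 0.117000   0.156125   0.336875   0.135875]
  [ 0.256000   0.164625   0.226375   0.393375]
det(I−A) = Σ_j (I−A)_1j·C_1j = (0.80)(0.432000) + (-0.10)(0.157000) + (-0.25)(0.117000) + (-0.25)(0.256000) = 0.23665
(I − A)⁻¹ = adj(I−A) / det(I−A) ≈
  [   1.8255     0.7052     0.8330     0.7738]
  [   0.6634     2.2528     0.7136     0.5995]
  [   0.4944     0.6597     1.4235     0.5742]
  [   1.0818     0.6956     0.9566     1.6623]
Δx = (I − A)⁻¹ Δd with Δd having +50 in the Chemicals component and 0 elsewhere.
So Δx_3 = L_32 · (+50), where L_32 = adj(I−A)_32 / det(I−A) = 0.156125 / 0.23665.
Δx_3 = 0.156125 × (+50) / 0.23665 = 7.80625 / 0.23665 ≈ 32.99.

Δx_3 = 32.99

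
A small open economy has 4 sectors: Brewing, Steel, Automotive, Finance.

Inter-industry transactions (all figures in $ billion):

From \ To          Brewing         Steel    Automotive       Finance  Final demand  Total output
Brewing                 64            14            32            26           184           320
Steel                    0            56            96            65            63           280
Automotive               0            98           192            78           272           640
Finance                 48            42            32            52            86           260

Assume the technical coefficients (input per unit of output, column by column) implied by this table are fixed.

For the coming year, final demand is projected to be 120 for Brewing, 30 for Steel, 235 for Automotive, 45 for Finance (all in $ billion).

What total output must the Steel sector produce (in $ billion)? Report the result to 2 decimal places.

Technical coefficients a_ij = z_ij / X_j:
  a_BB = 64/320 = 0.20, a_SB = 0/320 = 0.00, a_AB = 0/320 = 0.00, a_FB = 48/320 = 0.15
  a_BS = 14/280 = 0.05, a_SS = 56/280 = 0.20, a_AS = 98/280 = 0.35, a_FS = 42/280 = 0.15
  a_BA = 32/640 = 0.05, a_SA = 96/640 = 0.15, a_AA = 192/640 = 0.30, a_FA = 32/640 = 0.05
  a_BF = 26/260 = 0.10, a_SF = 65/260 = 0.25, a_AF = 78/260 = 0.30, a_FF = 52/260 = 0.20
I − A =
  [   0.80    -0.05    -0.05    -0.10]
  [   0.00     0.80    -0.15    -0.25]
  [   0.00    -0.35     0.70    -0.30]
  [  -0.15    -0.15    -0.05     0.80]
Compute the cofactors C_ij = (−1)^(i+j)·(3×3 minor ij) of I−A; the adjugate is their transpose:
adj(I−A) = Cᵀ =
  [ 0.356625   0.055750   0.043000   0.078125]
  [ 0.033000   0.423250   0.105625   0.176000]
  [ 0.049125   0.257000   0.468125   0.262000]
  [ 0.076125   0.105875   0.057125   0.406000]
det(I−A) = Σ_j (I−A)_1j·C_1j = (0.80)(0.356625) + (-0.05)(0.033000) + (-0.05)(0.049125) + (-0.10)(0.076125) = 0.27358125
(I − A)⁻¹ = adj(I−A) / det(I−A) ≈
  [   1.3035     0.2038     0.1572     0.2856]
  [   0.1206     1.5471     0.3861     0.6433]
  [   0.1796     0.9394     1.7111     0.9577]
  [   0.2783     0.3870     0.2088     1.4840]
x = (I − A)⁻¹ d = adj(I−A)·d / det(I−A), with det(I−A) = 0.27358125:
  x_B = (0.356625·120 + 0.055750·30 + 0.043000·235 + 0.078125·45) / 0.27358125 = 58.088125 / 0.27358125 ≈ 212.32
  x_S = (0.033000·120 + 0.423250·30 + 0.105625·235 + 0.176000·45) / 0.27358125 = 49.399375 / 0.27358125 ≈ 180.57
  x_A = (0.049125·120 + 0.257000·30 + 0.468125·235 + 0.262000·45) / 0.27358125 = 135.404375 / 0.27358125 ≈ 494.93
  x_F = (0.076125·120 + 0.105875·30 + 0.057125·235 + 0.406000·45) / 0.27358125 = 44.005625 / 0.27358125 ≈ 160.85

x_S = 180.57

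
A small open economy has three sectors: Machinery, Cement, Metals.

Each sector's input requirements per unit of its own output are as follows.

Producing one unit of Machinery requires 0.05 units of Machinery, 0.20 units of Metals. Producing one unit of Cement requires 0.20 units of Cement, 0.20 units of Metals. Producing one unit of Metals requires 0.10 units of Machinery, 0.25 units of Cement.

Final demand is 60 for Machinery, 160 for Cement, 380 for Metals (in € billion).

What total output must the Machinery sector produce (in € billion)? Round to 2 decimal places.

x_1 = 112.85

I − A =
  [   0.95     0.00    -0.10]
  [   0.00     0.80    -0.25]
  [  -0.20    -0.20     1.00]
Cofactors of I−A, C_ij = (−1)^(i+j)·(minor ij) (rows/columns in the sector order above):
  C_11 = (0.80)(1.00) − (-0.25)(-0.20) = 0.7500
  C_12 = −[(0.00)(1.00) − (-0.25)(-0.20)] = 0.0500
  C_13 = (0.00)(-0.20) − (0.80)(-0.20) = 0.1600
  C_21 = −[(0.00)(1.00) − (-0.10)(-0.20)] = 0.0200
  C_22 = (0.95)(1.00) − (-0.10)(-0.20) = 0.9300
  C_23 = −[(0.95)(-0.20) − (0.00)(-0.20)] = 0.1900
  C_31 = (0.00)(-0.25) − (-0.10)(0.80) = 0.0800
  C_32 = −[(0.95)(-0.25) − (-0.10)(0.00)] = 0.2375
  C_33 = (0.95)(0.80) − (0.00)(0.00) = 0.7600
det(I−A) = Σ_j (I−A)_1j·C_1j = (0.95)(0.7500) + (0.00)(0.0500) + (-0.10)(0.1600) = 0.6965
adj(I−A) = Cᵀ =
  [ 0.7500   0.0200   0.0800]
  [ 0.0500   0.9300   0.2375]
  [ 0.1600   0.1900   0.7600]
(I − A)⁻¹ = adj(I−A) / det(I−A) ≈
  [   1.0768     0.0287     0.1149]
  [   0.0718     1.3352     0.3410]
  [   0.2297     0.2728     1.0912]
x = (I − A)⁻¹ d = adj(I−A)·d / det(I−A), with det(I−A) = 0.6965:
  x_1 = (0.7500·60 + 0.0200·160 + 0.0800·380) / 0.6965 = 78.60 / 0.6965 ≈ 112.85
  x_2 = (0.0500·60 + 0.9300·160 + 0.2375·380) / 0.6965 = 242.05 / 0.6965 ≈ 347.52
  x_3 = (0.1600·60 + 0.1900·160 + 0.7600·380) / 0.6965 = 328.80 / 0.6965 ≈ 472.07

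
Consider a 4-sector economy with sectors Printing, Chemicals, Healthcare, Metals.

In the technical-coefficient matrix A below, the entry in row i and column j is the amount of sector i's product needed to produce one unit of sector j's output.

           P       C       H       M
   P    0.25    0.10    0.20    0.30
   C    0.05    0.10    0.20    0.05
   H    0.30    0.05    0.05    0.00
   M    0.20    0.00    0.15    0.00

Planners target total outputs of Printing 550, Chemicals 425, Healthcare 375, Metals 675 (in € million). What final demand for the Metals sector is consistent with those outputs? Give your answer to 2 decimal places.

I − A =
  [   0.75    -0.10    -0.20    -0.30]
  [  -0.05     0.90    -0.20    -0.05]
  [  -0.30    -0.05     0.95     0.00]
  [  -0.20     0.00    -0.15     1.00]
d = (I − A) x:
  d_P = (+0.75)·550 + (-0.10)·425 + (-0.20)·375 + (-0.30)·675 = 92.50
  d_C = (-0.05)·550 + (+0.90)·425 + (-0.20)·375 + (-0.05)·675 = 246.25
  d_H = (-0.30)·550 + (-0.05)·425 + (+0.95)·375 + (+0.00)·675 = 170.00
  d_M = (-0.20)·550 + (+0.00)·425 + (-0.15)·375 + (+1.00)·675 = 508.75

d_M = 508.75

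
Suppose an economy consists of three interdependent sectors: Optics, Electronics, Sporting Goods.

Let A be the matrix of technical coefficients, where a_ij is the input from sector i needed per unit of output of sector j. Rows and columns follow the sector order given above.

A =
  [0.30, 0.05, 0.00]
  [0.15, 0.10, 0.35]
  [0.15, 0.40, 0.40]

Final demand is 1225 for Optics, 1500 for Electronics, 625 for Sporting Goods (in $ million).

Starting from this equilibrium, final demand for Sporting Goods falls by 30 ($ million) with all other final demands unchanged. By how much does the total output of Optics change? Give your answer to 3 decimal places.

I − A =
  [   0.70    -0.05     0.00]
  [  -0.15     0.90    -0.35]
  [  -0.15    -0.40     0.60]
Cofactors of I−A, C_ij = (−1)^(i+j)·(minor ij) (rows/columns in the sector order above):
  C_11 = (0.90)(0.60) − (-0.35)(-0.40) = 0.4000
  C_12 = −[(-0.15)(0.60) − (-0.35)(-0.15)] = 0.1425
  C_13 = (-0.15)(-0.40) − (0.90)(-0.15) = 0.1950
  C_21 = −[(-0.05)(0.60) − (0.00)(-0.40)] = 0.0300
  C_22 = (0.70)(0.60) − (0.00)(-0.15) = 0.4200
  C_23 = −[(0.70)(-0.40) − (-0.05)(-0.15)] = 0.2875
  C_31 = (-0.05)(-0.35) − (0.00)(0.90) = 0.0175
  C_32 = −[(0.70)(-0.35) − (0.00)(-0.15)] = 0.2450
  C_33 = (0.70)(0.90) − (-0.05)(-0.15) = 0.6225
det(I−A) = Σ_j (I−A)_1j·C_1j = (0.70)(0.4000) + (-0.05)(0.1425) + (0.00)(0.1950) = 0.272875
adj(I−A) = Cᵀ =
  [ 0.4000   0.0300   0.0175]
  [ 0.1425   0.4200   0.2450]
  [ 0.1950   0.2875   0.6225]
(I − A)⁻¹ = adj(I−A) / det(I−A) ≈
  [   1.4659     0.1099     0.0641]
  [   0.5222     1.5392     0.8978]
  [   0.7146     1.0536     2.2813]
Δx = (I − A)⁻¹ Δd with Δd having -30 in the Sporting Goods component and 0 elsewhere.
So Δx_1 = L_13 · (-30), where L_13 = adj(I−A)_13 / det(I−A) = 0.0175 / 0.272875.
Δx_1 = 0.0175 × (-30) / 0.272875 = -0.525 / 0.272875 ≈ -1.924.

Δx_1 = -1.924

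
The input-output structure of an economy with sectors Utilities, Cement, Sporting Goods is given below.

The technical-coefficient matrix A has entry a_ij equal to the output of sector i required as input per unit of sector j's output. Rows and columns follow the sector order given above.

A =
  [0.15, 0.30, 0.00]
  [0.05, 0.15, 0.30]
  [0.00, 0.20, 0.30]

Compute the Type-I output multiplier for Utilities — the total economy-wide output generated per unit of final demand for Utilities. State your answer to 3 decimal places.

m_U = 1.306

I − A =
  [   0.85    -0.30     0.00]
  [  -0.05     0.85    -0.30]
  [   0.00    -0.20     0.70]
Cofactors of I−A, C_ij = (−1)^(i+j)·(minor ij) (rows/columns in the sector order above):
  C_11 = (0.85)(0.70) − (-0.30)(-0.20) = 0.5350
  C_12 = −[(-0.05)(0.70) − (-0.30)(0.00)] = 0.0350
  C_13 = (-0.05)(-0.20) − (0.85)(0.00) = 0.0100
  C_21 = −[(-0.30)(0.70) − (0.00)(-0.20)] = 0.2100
  C_22 = (0.85)(0.70) − (0.00)(0.00) = 0.5950
  C_23 = −[(0.85)(-0.20) − (-0.30)(0.00)] = 0.1700
  C_31 = (-0.30)(-0.30) − (0.00)(0.85) = 0.0900
  C_32 = −[(0.85)(-0.30) − (0.00)(-0.05)] = 0.2550
  C_33 = (0.85)(0.85) − (-0.30)(-0.05) = 0.7075
det(I−A) = Σ_j (I−A)_1j·C_1j = (0.85)(0.5350) + (-0.30)(0.0350) + (0.00)(0.0100) = 0.44425
adj(I−A) = Cᵀ =
  [ 0.5350   0.2100   0.0900]
  [ 0.0350   0.5950   0.2550]
  [ 0.0100   0.1700   0.7075]
(I − A)⁻¹ = adj(I−A) / det(I−A) ≈
  [   1.2043     0.4727     0.2026]
  [   0.0788     1.3393     0.5740]
  [   0.0225     0.3827     1.5926]
The output multiplier for sector j is the column-j sum of the Leontief inverse (I − A)⁻¹ = adj(I−A) / det(I−A).
Column U of adj(I−A): (0.5350, 0.0350, 0.0100); det(I−A) = 0.44425.
m_U = (0.5350 + 0.0350 + 0.0100) / 0.44425 = 0.58 / 0.44425 ≈ 1.306.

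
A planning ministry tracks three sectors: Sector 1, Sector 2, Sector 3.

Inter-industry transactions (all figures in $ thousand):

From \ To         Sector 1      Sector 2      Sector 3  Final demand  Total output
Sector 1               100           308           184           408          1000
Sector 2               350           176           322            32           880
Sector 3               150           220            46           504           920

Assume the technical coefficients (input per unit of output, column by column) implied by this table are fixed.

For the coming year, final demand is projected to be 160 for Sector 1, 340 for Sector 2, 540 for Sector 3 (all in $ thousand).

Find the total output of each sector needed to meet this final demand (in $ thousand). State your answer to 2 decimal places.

x_1 = 909.56, x_2 = 1282.05, x_3 = 1049.42

Technical coefficients a_ij = z_ij / X_j:
  a_11 = 100/1000 = 0.10, a_21 = 350/1000 = 0.35, a_31 = 150/1000 = 0.15
  a_12 = 308/880 = 0.35, a_22 = 176/880 = 0.20, a_32 = 220/880 = 0.25
  a_13 = 184/920 = 0.20, a_23 = 322/920 = 0.35, a_33 = 46/920 = 0.05
I − A =
  [   0.90    -0.35    -0.20]
  [  -0.35     0.80    -0.35]
  [  -0.15    -0.25     0.95]
Cofactors of I−A, C_ij = (−1)^(i+j)·(minor ij) (rows/columns in the sector order above):
  C_11 = (0.80)(0.95) − (-0.35)(-0.25) = 0.6725
  C_12 = −[(-0.35)(0.95) − (-0.35)(-0.15)] = 0.3850
  C_13 = (-0.35)(-0.25) − (0.80)(-0.15) = 0.2075
  C_21 = −[(-0.35)(0.95) − (-0.20)(-0.25)] = 0.3825
  C_22 = (0.90)(0.95) − (-0.20)(-0.15) = 0.8250
  C_23 = −[(0.90)(-0.25) − (-0.35)(-0.15)] = 0.2775
  C_31 = (-0.35)(-0.35) − (-0.20)(0.80) = 0.2825
  C_32 = −[(0.90)(-0.35) − (-0.20)(-0.35)] = 0.3850
  C_33 = (0.90)(0.80) − (-0.35)(-0.35) = 0.5975
det(I−A) = Σ_j (I−A)_1j·C_1j = (0.90)(0.6725) + (-0.35)(0.3850) + (-0.20)(0.2075) = 0.4290
adj(I−A) = Cᵀ =
  [ 0.6725   0.3825   0.2825]
  [ 0.3850   0.8250   0.3850]
  [ 0.2075   0.2775   0.5975]
(I − A)⁻¹ = adj(I−A) / det(I−A) ≈
  [   1.5676     0.8916     0.6585]
  [   0.8974     1.9231     0.8974]
  [   0.4837     0.6469     1.3928]
x = (I − A)⁻¹ d = adj(I−A)·d / det(I−A), with det(I−A) = 0.4290:
  x_1 = (0.6725·160 + 0.3825·340 + 0.2825·540) / 0.4290 = 390.20 / 0.4290 ≈ 909.56
  x_2 = (0.3850·160 + 0.8250·340 + 0.3850·540) / 0.4290 = 550.00 / 0.4290 ≈ 1282.05
  x_3 = (0.2075·160 + 0.2775·340 + 0.5975·540) / 0.4290 = 450.20 / 0.4290 ≈ 1049.42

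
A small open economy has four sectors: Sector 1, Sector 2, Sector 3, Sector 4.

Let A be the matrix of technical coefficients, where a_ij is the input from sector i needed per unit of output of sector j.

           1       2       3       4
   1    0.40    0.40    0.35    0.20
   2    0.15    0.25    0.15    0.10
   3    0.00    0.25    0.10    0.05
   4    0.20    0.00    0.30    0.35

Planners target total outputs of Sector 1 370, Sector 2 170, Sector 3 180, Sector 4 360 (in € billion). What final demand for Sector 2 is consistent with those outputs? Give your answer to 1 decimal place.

I − A =
  [   0.60    -0.40    -0.35    -0.20]
  [  -0.15     0.75    -0.15    -0.10]
  [   0.00    -0.25     0.90    -0.05]
  [  -0.20     0.00    -0.30     0.65]
d = (I − A) x:
  d_1 = (+0.60)·370 + (-0.40)·170 + (-0.35)·180 + (-0.20)·360 = 19.0
  d_2 = (-0.15)·370 + (+0.75)·170 + (-0.15)·180 + (-0.10)·360 = 9.0
  d_3 = (+0.00)·370 + (-0.25)·170 + (+0.90)·180 + (-0.05)·360 = 101.5
  d_4 = (-0.20)·370 + (+0.00)·170 + (-0.30)·180 + (+0.65)·360 = 106.0

d_2 = 9.0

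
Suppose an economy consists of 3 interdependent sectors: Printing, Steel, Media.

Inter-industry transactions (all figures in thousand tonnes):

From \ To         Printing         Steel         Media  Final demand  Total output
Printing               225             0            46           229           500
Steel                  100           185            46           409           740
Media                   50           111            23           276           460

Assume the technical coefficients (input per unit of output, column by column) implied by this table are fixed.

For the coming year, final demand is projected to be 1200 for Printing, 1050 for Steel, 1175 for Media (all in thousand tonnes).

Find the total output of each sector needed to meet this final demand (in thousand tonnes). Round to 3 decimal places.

x_1 = 2521.608, x_2 = 2321.608, x_3 = 1868.844

Technical coefficients a_ij = z_ij / X_j:
  a_11 = 225/500 = 0.45, a_21 = 100/500 = 0.20, a_31 = 50/500 = 0.10
  a_12 = 0/740 = 0.00, a_22 = 185/740 = 0.25, a_32 = 111/740 = 0.15
  a_13 = 46/460 = 0.10, a_23 = 46/460 = 0.10, a_33 = 23/460 = 0.05
I − A =
  [   0.55     0.00    -0.10]
  [  -0.20     0.75    -0.10]
  [  -0.10    -0.15     0.95]
Cofactors of I−A, C_ij = (−1)^(i+j)·(minor ij) (rows/columns in the sector order above):
  C_11 = (0.75)(0.95) − (-0.10)(-0.15) = 0.6975
  C_12 = −[(-0.20)(0.95) − (-0.10)(-0.10)] = 0.2000
  C_13 = (-0.20)(-0.15) − (0.75)(-0.10) = 0.1050
  C_21 = −[(0.00)(0.95) − (-0.10)(-0.15)] = 0.0150
  C_22 = (0.55)(0.95) − (-0.10)(-0.10) = 0.5125
  C_23 = −[(0.55)(-0.15) − (0.00)(-0.10)] = 0.0825
  C_31 = (0.00)(-0.10) − (-0.10)(0.75) = 0.0750
  C_32 = −[(0.55)(-0.10) − (-0.10)(-0.20)] = 0.0750
  C_33 = (0.55)(0.75) − (0.00)(-0.20) = 0.4125
det(I−A) = Σ_j (I−A)_1j·C_1j = (0.55)(0.6975) + (0.00)(0.2000) + (-0.10)(0.1050) = 0.373125
adj(I−A) = Cᵀ =
  [ 0.6975   0.0150   0.0750]
  [ 0.2000   0.5125   0.0750]
  [ 0.1050   0.0825   0.4125]
(I − A)⁻¹ = adj(I−A) / det(I−A) ≈
  [   1.8693     0.0402     0.2010]
  [   0.5360     1.3735     0.2010]
  [   0.2814     0.2211     1.1055]
x = (I − A)⁻¹ d = adj(I−A)·d / det(I−A), with det(I−A) = 0.373125:
  x_1 = (0.6975·1200 + 0.0150·1050 + 0.0750·1175) / 0.373125 = 940.875 / 0.373125 ≈ 2521.608
  x_2 = (0.2000·1200 + 0.5125·1050 + 0.0750·1175) / 0.373125 = 866.25 / 0.373125 ≈ 2321.608
  x_3 = (0.1050·1200 + 0.0825·1050 + 0.4125·1175) / 0.373125 = 697.3125 / 0.373125 ≈ 1868.844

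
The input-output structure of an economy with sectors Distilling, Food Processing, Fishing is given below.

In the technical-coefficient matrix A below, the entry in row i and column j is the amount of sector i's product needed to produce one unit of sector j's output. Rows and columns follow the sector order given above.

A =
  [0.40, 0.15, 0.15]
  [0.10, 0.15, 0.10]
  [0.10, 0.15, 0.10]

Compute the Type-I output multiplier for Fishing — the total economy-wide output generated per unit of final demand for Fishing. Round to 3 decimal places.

m_3 = 1.696

I − A =
  [   0.60    -0.15    -0.15]
  [  -0.10     0.85    -0.10]
  [  -0.10    -0.15     0.90]
Cofactors of I−A, C_ij = (−1)^(i+j)·(minor ij) (rows/columns in the sector order above):
  C_11 = (0.85)(0.90) − (-0.10)(-0.15) = 0.7500
  C_12 = −[(-0.10)(0.90) − (-0.10)(-0.10)] = 0.1000
  C_13 = (-0.10)(-0.15) − (0.85)(-0.10) = 0.1000
  C_21 = −[(-0.15)(0.90) − (-0.15)(-0.15)] = 0.1575
  C_22 = (0.60)(0.90) − (-0.15)(-0.10) = 0.5250
  C_23 = −[(0.60)(-0.15) − (-0.15)(-0.10)] = 0.1050
  C_31 = (-0.15)(-0.10) − (-0.15)(0.85) = 0.1425
  C_32 = −[(0.60)(-0.10) − (-0.15)(-0.10)] = 0.0750
  C_33 = (0.60)(0.85) − (-0.15)(-0.10) = 0.4950
det(I−A) = Σ_j (I−A)_1j·C_1j = (0.60)(0.7500) + (-0.15)(0.1000) + (-0.15)(0.1000) = 0.4200
adj(I−A) = Cᵀ =
  [ 0.7500   0.1575   0.1425]
  [ 0.1000   0.5250   0.0750]
  [ 0.1000   0.1050   0.4950]
(I − A)⁻¹ = adj(I−A) / det(I−A) ≈
  [   1.7857     0.3750     0.3393]
  [   0.2381     1.2500     0.1786]
  [   0.2381     0.2500     1.1786]
The output multiplier for sector j is the column-j sum of the Leontief inverse (I − A)⁻¹ = adj(I−A) / det(I−A).
Column 3 of adj(I−A): (0.1425, 0.0750, 0.4950); det(I−A) = 0.4200.
m_3 = (0.1425 + 0.0750 + 0.4950) / 0.4200 = 0.7125 / 0.4200 ≈ 1.696.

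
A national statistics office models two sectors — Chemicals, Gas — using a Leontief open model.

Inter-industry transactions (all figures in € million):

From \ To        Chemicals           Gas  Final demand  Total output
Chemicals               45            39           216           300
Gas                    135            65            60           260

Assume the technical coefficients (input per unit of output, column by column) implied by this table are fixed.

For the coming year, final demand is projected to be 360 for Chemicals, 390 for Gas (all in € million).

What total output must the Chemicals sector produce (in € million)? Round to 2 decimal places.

x_1 = 576.32

Technical coefficients a_ij = z_ij / X_j:
  a_11 = 45/300 = 0.15, a_21 = 135/300 = 0.45
  a_12 = 39/260 = 0.15, a_22 = 65/260 = 0.25
I − A =
  [   0.85    -0.15]
  [  -0.45     0.75]
det(I−A) = (0.85)(0.75) − (-0.15)(-0.45) = 0.5700
adj(I−A) = [[0.75, 0.15], [0.45, 0.85]]
(I − A)⁻¹ = adj(I−A) / det(I−A) ≈
  [   1.3158     0.2632]
  [   0.7895     1.4912]
x = (I − A)⁻¹ d = adj(I−A)·d / det(I−A), with det(I−A) = 0.5700:
  x_1 = (0.75·360 + 0.15·390) / 0.5700 = 328.50 / 0.5700 ≈ 576.32
  x_2 = (0.45·360 + 0.85·390) / 0.5700 = 493.50 / 0.5700 ≈ 865.79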